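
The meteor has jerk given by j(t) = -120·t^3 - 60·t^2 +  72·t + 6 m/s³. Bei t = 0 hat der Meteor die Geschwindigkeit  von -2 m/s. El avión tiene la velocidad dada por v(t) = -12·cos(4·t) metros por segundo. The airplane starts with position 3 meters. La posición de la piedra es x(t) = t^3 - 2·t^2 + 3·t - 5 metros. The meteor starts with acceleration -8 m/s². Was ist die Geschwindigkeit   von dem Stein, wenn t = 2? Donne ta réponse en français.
En partant de la position x(t) = t^3 - 2·t^2 + 3·t - 5, nous prenons 1 dérivée. En dérivant la position, nous obtenons la vitesse: v(t) = 3·t^2 - 4·t + 3. En utilisant v(t) = 3·t^2 - 4·t + 3 et en substituant t = 2, nous trouvons v = 7.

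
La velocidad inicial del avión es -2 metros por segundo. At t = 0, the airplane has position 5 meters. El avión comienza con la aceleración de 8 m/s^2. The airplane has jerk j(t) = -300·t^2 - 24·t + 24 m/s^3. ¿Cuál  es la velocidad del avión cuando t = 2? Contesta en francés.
Nous devons trouver l'intégrale de notre équation du jerk j(t) = -300·t^2 - 24·t + 24 2 fois. En intégrant le jerk et en utilisant la condition initiale a(0) = 8, nous obtenons a(t) = -100·t^3 - 12·t^2 + 24·t + 8. La primitive de l'accélération est la vitesse. En utilisant v(0) = -2, nous obtenons v(t) = -25·t^4 - 4·t^3 + 12·t^2 + 8·t - 2. En utilisant v(t) = -25·t^4 - 4·t^3 + 12·t^2 + 8·t - 2 et en substituant t = 2, nous trouvons v = -370.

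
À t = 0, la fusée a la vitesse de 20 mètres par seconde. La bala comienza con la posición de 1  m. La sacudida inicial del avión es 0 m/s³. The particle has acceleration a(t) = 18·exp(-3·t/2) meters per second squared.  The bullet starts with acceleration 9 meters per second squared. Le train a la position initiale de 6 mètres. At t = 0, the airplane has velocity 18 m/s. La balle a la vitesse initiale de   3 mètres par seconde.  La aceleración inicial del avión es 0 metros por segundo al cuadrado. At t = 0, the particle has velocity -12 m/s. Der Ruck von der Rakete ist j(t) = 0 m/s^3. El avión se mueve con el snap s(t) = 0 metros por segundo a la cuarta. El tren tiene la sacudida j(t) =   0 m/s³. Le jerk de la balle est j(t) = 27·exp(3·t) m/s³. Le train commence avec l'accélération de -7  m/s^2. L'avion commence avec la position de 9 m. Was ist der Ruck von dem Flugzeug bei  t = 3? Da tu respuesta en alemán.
Wir müssen die Stammfunktion unserer Gleichung für den Snap s(t) = 0 1-mal finden. Durch Integration von dem Snap und Verwendung der Anfangsbedingung j(0) = 0, erhalten wir j(t) = 0. Wir haben den Ruck j(t) = 0. Durch Einsetzen von t = 3: j(3) = 0.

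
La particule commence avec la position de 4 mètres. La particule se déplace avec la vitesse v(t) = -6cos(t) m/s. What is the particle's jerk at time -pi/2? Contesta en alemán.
Wir müssen unsere Gleichung für die Geschwindigkeit v(t) = -6·cos(t) 2-mal ableiten. Durch Ableiten von der Geschwindigkeit erhalten wir die Beschleunigung: a(t) = 6·sin(t). Durch Ableiten von der Beschleunigung erhalten wir den Ruck: j(t) = 6·cos(t). Wir haben den Ruck j(t) = 6·cos(t). Durch Einsetzen von t = -pi/2: j(-pi/2) = 0.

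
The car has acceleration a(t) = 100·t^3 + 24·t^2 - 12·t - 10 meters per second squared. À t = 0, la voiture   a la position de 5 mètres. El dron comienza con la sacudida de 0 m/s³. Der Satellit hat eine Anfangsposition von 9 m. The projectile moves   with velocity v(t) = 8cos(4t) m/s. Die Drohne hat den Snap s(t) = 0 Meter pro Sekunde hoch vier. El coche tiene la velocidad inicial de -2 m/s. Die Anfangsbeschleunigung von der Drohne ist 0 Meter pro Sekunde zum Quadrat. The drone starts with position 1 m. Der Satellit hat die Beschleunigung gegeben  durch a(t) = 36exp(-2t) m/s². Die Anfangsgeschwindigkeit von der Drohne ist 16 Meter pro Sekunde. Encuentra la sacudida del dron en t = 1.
Partiendo del snap s(t) = 0, tomamos 1 integral. La integral del snap es la sacudida. Usando j(0) = 0, obtenemos j(t) = 0. Usando j(t) = 0 y sustituyendo t = 1, encontramos j = 0.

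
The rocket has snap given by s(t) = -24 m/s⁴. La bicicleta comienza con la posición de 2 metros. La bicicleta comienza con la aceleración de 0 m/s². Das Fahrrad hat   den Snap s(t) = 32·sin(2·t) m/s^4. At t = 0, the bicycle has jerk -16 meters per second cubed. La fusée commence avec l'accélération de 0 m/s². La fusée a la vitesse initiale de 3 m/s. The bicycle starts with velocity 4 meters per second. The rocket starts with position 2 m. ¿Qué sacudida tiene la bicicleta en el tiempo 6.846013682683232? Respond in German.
Wir müssen das Integral unserer Gleichung für den Snap s(t) = 32·sin(2·t) 1-mal finden. Durch Integration von dem Snap und Verwendung der Anfangsbedingung j(0) = -16, erhalten wir j(t) = -16·cos(2·t). Aus der Gleichung für den Ruck j(t) = -16·cos(2·t), setzen wir t = 6.846013682683232 ein und erhalten j = -6.88934173923300.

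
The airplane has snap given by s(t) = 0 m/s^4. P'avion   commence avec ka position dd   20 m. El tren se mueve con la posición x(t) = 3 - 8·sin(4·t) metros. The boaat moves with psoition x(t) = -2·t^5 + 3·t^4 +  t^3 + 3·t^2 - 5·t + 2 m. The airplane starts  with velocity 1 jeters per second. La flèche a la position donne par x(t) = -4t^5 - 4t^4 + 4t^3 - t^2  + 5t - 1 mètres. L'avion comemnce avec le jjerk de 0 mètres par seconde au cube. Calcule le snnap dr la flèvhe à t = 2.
En partant de la position x(t) = -4·t^5 - 4·t^4 + 4·t^3 - t^2 + 5·t - 1, nous prenons 4 dérivées. En dérivant la position, nous obtenons la vitesse: v(t) = -20·t^4 - 16·t^3 + 12·t^2 - 2·t + 5. La dérivée de la vitesse donne l'accélération: a(t) = -80·t^3 - 48·t^2 + 24·t - 2. En dérivant l'accélération, nous obtenons le jerk: j(t) = -240·t^2 - 96·t + 24. La dérivée du jerk donne le snap: s(t) = -480·t - 96. De l'équation du snap s(t) = -480·t - 96, nous substituons t = 2 pour obtenir s = -1056.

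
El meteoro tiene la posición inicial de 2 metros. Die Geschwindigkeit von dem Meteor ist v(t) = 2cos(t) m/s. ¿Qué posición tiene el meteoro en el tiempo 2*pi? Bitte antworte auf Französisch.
Nous devons intégrer notre équation de la vitesse v(t) = 2·cos(t) 1 fois. L'intégrale de la vitesse, avec x(0) = 2, donne la position: x(t) = 2·sin(t) + 2. De l'équation de la position x(t) = 2·sin(t) + 2, nous substituons t = 2*pi pour obtenir x = 2.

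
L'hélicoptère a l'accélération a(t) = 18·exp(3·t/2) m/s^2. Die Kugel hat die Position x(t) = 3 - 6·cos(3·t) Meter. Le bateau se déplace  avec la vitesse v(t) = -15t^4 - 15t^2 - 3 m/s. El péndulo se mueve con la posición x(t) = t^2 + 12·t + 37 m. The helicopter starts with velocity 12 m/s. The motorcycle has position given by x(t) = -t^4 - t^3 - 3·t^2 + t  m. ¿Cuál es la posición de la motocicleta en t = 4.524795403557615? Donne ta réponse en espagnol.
Tenemos la posición x(t) = -t^4 - t^3 - 3·t^2 + t. Sustituyendo t = 4.524795403557615: x(4.524795403557615) = -568.711559940293.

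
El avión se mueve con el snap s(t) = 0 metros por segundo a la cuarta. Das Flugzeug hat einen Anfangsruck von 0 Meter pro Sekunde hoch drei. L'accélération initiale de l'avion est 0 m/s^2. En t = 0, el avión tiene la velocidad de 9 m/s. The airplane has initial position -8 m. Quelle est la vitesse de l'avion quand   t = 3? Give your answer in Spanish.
Necesitamos integrar nuestra ecuación del snap s(t) = 0 3 veces. Tomando ∫s(t)dt y aplicando j(0) = 0, encontramos j(t) = 0. Tomando ∫j(t)dt y aplicando a(0) = 0, encontramos a(t) = 0. Tomando ∫a(t)dt y aplicando v(0) = 9, encontramos v(t) = 9. De la ecuación de la velocidad v(t) = 9, sustituimos t = 3 para obtener v = 9.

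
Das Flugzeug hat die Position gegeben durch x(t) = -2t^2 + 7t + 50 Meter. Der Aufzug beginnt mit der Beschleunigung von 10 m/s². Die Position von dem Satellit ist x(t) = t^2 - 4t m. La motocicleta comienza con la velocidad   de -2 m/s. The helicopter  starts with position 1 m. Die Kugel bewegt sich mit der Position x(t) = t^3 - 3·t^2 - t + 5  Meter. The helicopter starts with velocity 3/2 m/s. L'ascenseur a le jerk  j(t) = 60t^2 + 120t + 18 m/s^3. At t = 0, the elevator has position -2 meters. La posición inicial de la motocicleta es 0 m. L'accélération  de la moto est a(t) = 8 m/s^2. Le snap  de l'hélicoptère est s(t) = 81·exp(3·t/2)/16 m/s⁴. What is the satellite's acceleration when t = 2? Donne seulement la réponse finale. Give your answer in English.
a(2) = 2.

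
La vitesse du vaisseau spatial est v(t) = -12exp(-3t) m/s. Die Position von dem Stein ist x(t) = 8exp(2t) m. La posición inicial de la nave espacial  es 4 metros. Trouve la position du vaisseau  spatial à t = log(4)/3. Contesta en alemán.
Wir müssen die Stammfunktion unserer Gleichung für die Geschwindigkeit v(t) = -12·exp(-3·t) 1-mal finden. Durch Integration von der Geschwindigkeit und Verwendung der Anfangsbedingung x(0) = 4, erhalten wir x(t) = 4·exp(-3·t). Wir haben die Position x(t) = 4·exp(-3·t). Durch Einsetzen von t = log(4)/3: x(log(4)/3) = 1.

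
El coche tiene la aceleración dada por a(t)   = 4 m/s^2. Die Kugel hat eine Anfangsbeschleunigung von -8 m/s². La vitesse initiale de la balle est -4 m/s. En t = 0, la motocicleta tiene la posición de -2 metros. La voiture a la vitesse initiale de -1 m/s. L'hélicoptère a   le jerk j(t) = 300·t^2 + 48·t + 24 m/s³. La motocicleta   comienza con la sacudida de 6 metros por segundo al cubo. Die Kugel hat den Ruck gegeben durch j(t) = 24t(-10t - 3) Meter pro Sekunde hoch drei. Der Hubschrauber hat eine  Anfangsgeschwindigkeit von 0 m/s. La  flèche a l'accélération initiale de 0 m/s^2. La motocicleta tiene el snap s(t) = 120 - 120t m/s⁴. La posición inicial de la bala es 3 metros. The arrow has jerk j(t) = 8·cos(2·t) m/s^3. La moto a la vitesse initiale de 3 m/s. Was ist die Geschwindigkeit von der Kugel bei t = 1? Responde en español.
Necesitamos integrar nuestra ecuación de la sacudida j(t) = 24·t·(-10·t - 3) 2 veces. Tomando ∫j(t)dt y aplicando a(0) = -8, encontramos a(t) = -80·t^3 - 36·t^2 - 8. Integrando la aceleración y usando la condición inicial v(0) = -4, obtenemos v(t) = -20·t^4 - 12·t^3 - 8·t - 4. Tenemos la velocidad v(t) = -20·t^4 - 12·t^3 - 8·t - 4. Sustituyendo t = 1: v(1) = -44.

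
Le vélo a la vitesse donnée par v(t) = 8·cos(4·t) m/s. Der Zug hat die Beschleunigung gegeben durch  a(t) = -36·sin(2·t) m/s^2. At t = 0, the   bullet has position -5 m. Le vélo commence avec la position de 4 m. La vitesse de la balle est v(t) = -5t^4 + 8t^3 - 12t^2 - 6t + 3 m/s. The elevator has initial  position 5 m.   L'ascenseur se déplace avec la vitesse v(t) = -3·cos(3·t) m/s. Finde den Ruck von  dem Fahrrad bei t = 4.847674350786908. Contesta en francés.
Pour résoudre ceci, nous devons prendre 2 dérivées de notre équation de la vitesse v(t) = 8·cos(4·t). En dérivant la vitesse, nous obtenons l'accélération: a(t) = -32·sin(4·t). En prenant d/dt de a(t), nous trouvons j(t) = -128·cos(4·t). Nous avons le jerk j(t) = -128·cos(4·t). En substituant t = 4.847674350786908: j(4.847674350786908) = -109.711519478229.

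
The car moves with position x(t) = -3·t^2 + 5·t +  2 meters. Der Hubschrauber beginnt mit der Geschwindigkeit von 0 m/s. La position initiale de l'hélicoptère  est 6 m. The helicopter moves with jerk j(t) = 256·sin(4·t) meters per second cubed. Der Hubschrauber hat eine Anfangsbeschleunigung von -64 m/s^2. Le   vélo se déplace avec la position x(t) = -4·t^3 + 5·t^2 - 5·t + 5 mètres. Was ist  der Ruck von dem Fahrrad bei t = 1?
Wir müssen unsere Gleichung für die Position x(t) = -4·t^3 + 5·t^2 - 5·t + 5 3-mal ableiten. Die Ableitung von der Position ergibt die Geschwindigkeit: v(t) = -12·t^2 + 10·t - 5. Mit d/dt von v(t) finden wir a(t) = 10 - 24·t. Durch Ableiten von der Beschleunigung erhalten wir den Ruck: j(t) = -24. Mit j(t) = -24 und Einsetzen von t = 1, finden wir j = -24.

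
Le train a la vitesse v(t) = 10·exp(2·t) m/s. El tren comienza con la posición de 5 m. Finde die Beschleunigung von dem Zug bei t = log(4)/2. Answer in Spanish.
Partiendo de la velocidad v(t) = 10·exp(2·t), tomamos 1 derivada. Tomando d/dt de v(t), encontramos a(t) = 20·exp(2·t). De la ecuación de la aceleración a(t) = 20·exp(2·t), sustituimos t = log(4)/2 para obtener a = 80.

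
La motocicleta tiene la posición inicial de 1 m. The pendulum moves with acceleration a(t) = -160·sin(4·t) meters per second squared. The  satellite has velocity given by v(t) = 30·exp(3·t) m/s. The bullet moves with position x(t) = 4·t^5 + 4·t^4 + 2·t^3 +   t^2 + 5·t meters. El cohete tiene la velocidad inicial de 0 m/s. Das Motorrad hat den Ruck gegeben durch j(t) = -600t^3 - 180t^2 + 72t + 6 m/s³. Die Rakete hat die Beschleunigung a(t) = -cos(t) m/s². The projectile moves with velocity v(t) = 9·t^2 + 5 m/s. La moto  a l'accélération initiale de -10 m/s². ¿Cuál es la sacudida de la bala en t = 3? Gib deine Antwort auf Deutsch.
Wir müssen unsere Gleichung für die Position x(t) = 4·t^5 + 4·t^4 + 2·t^3 + t^2 + 5·t 3-mal ableiten. Mit d/dt von x(t) finden wir v(t) = 20·t^4 + 16·t^3 + 6·t^2 + 2·t + 5. Durch Ableiten von der Geschwindigkeit erhalten wir die Beschleunigung: a(t) = 80·t^3 + 48·t^2 + 12·t + 2. Mit d/dt von a(t) finden wir j(t) = 240·t^2 + 96·t + 12. Mit j(t) = 240·t^2 + 96·t + 12 und Einsetzen von t = 3, finden wir j = 2460.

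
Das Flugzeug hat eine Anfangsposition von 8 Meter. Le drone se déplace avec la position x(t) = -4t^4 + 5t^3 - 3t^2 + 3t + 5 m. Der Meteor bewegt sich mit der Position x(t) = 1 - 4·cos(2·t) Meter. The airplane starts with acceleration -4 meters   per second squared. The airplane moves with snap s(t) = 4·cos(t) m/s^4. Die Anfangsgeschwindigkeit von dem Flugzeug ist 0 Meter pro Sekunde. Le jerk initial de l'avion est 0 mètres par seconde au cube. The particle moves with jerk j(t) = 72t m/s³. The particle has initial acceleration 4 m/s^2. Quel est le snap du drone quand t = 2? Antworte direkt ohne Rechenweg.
s(2) = -96.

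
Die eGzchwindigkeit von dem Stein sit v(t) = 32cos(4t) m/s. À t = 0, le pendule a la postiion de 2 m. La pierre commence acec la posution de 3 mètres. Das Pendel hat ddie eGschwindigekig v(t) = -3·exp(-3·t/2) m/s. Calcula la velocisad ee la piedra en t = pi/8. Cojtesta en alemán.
Wir haben die Geschwindigkeit v(t) = 32·cos(4·t). Durch Einsetzen von t = pi/8: v(pi/8) = 0.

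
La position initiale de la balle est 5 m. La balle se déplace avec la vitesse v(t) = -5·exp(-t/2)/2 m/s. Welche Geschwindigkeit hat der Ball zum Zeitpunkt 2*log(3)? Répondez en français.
En utilisant v(t) = -5·exp(-t/2)/2 et en substituant t = 2*log(3), nous trouvons v = -5/6.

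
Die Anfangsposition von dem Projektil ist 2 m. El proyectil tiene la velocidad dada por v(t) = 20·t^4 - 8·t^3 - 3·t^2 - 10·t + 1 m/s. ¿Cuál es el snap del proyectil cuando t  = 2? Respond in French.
Pour résoudre ceci, nous devons prendre 3 dérivées de notre équation de la vitesse v(t) = 20·t^4 - 8·t^3 - 3·t^2 - 10·t + 1. En prenant d/dt de v(t), nous trouvons a(t) = 80·t^3 - 24·t^2 - 6·t - 10. En dérivant l'accélération, nous obtenons le jerk: j(t) = 240·t^2 - 48·t - 6. En prenant d/dt de j(t), nous trouvons s(t) = 480·t - 48. De l'équation du snap s(t) = 480·t - 48, nous substituons t = 2 pour obtenir s = 912.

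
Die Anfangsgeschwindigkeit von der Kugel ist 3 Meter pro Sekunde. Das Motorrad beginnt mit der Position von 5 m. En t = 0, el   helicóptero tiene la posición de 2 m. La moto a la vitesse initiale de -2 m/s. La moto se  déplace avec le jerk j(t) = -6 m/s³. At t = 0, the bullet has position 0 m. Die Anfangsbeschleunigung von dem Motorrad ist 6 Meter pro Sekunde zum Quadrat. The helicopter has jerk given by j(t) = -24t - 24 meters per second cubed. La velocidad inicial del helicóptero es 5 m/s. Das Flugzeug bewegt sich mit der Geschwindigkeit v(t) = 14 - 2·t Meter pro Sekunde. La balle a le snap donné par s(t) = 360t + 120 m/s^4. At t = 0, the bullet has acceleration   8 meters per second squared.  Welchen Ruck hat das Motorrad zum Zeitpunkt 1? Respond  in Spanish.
Tenemos la sacudida j(t) = -6. Sustituyendo t = 1: j(1) = -6.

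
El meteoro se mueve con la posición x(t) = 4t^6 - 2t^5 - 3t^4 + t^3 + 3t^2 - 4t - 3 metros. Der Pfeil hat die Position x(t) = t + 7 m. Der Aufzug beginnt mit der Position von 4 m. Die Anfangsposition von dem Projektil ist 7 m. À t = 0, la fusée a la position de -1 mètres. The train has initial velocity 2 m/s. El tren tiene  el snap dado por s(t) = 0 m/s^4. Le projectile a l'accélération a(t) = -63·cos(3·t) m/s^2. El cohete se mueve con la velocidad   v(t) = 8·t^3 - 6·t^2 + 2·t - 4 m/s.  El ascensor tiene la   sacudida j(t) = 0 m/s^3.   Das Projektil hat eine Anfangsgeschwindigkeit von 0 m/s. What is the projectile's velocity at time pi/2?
Starting from acceleration a(t) = -63·cos(3·t), we take 1 integral. Taking ∫a(t)dt and applying v(0) = 0, we find v(t) = -21·sin(3·t). From the given velocity equation v(t) = -21·sin(3·t), we substitute t = pi/2 to get v = 21.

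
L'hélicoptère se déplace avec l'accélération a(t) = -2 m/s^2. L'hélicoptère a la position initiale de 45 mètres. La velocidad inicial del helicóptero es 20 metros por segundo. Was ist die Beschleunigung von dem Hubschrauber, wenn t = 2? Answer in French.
De l'équation de l'accélération a(t) = -2, nous substituons t = 2 pour obtenir a = -2.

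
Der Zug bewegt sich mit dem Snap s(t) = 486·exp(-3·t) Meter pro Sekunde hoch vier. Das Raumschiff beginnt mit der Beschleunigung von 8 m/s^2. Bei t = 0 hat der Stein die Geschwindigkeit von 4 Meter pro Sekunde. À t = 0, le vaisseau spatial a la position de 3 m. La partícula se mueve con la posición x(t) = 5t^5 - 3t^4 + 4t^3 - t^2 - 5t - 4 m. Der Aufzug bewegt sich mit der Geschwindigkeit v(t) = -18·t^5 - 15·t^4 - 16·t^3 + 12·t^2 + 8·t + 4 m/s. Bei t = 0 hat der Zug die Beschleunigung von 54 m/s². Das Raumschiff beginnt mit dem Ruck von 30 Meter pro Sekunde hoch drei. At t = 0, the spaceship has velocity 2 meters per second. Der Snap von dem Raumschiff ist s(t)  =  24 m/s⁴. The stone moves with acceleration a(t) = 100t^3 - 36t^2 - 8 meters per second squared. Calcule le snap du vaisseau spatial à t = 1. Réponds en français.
Nous avons le snap s(t) = 24. En substituant t = 1: s(1) = 24.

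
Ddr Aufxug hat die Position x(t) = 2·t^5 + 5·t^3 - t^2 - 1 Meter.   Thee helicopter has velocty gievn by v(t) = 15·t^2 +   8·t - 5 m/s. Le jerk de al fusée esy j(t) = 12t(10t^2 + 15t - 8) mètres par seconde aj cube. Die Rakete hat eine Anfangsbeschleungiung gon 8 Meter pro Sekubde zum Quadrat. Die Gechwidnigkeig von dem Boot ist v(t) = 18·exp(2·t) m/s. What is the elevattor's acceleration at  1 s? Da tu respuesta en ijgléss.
Starting from position x(t) = 2·t^5 + 5·t^3 - t^2 - 1, we take 2 derivatives. Taking d/dt of x(t), we find v(t) = 10·t^4 + 15·t^2 - 2·t. The derivative of velocity gives acceleration: a(t) = 40·t^3 + 30·t - 2. Using a(t) = 40·t^3 + 30·t - 2 and substituting t = 1, we find a = 68.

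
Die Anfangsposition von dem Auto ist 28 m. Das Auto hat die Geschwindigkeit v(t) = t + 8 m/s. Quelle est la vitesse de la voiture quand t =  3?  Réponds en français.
En utilisant v(t) = t + 8 et en substituant t = 3, nous trouvons v = 11.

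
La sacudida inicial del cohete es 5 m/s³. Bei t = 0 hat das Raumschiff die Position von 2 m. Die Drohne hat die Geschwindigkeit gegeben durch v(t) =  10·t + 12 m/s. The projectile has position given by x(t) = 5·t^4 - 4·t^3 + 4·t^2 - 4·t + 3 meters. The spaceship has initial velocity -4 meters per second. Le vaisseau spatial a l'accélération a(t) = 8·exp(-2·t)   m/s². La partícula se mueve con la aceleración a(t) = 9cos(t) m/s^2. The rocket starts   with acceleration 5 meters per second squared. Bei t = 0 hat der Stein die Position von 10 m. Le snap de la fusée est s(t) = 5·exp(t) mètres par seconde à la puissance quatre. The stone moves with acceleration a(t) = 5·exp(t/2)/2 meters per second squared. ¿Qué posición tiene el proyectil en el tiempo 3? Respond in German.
Mit x(t) = 5·t^4 - 4·t^3 + 4·t^2 - 4·t + 3 und Einsetzen von t = 3, finden wir x = 324.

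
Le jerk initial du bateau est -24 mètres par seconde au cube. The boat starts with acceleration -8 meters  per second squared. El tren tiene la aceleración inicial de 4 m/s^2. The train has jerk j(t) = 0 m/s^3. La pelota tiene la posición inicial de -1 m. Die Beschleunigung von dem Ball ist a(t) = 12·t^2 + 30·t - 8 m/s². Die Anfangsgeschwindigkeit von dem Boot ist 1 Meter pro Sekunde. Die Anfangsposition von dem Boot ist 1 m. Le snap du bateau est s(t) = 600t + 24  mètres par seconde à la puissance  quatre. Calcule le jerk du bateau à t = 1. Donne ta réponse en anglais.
Starting from snap s(t) = 600·t + 24, we take 1 antiderivative. Finding the integral of s(t) and using j(0) = -24: j(t) = 300·t^2 + 24·t - 24. Using j(t) = 300·t^2 + 24·t - 24 and substituting t = 1, we find j = 300.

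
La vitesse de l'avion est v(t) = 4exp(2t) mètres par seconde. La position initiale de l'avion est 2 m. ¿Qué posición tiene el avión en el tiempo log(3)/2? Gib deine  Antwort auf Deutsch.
Um dies zu lösen, müssen wir 1 Stammfunktion unserer Gleichung für die Geschwindigkeit v(t) = 4·exp(2·t) finden. Das Integral von der Geschwindigkeit ist die Position. Mit x(0) = 2 erhalten wir x(t) = 2·exp(2·t). Aus der Gleichung für die Position x(t) = 2·exp(2·t), setzen wir t = log(3)/2 ein und erhalten x = 6.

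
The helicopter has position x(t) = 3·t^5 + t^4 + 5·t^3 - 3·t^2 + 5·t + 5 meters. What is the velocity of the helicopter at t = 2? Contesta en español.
Debemos derivar nuestra ecuación de la posición x(t) = 3·t^5 + t^4 + 5·t^3 - 3·t^2 + 5·t + 5 1 vez. La derivada de la posición da la velocidad: v(t) = 15·t^4 + 4·t^3 + 15·t^2 - 6·t + 5. De la ecuación de la velocidad v(t) = 15·t^4 + 4·t^3 + 15·t^2 - 6·t + 5, sustituimos t = 2 para obtener v = 325.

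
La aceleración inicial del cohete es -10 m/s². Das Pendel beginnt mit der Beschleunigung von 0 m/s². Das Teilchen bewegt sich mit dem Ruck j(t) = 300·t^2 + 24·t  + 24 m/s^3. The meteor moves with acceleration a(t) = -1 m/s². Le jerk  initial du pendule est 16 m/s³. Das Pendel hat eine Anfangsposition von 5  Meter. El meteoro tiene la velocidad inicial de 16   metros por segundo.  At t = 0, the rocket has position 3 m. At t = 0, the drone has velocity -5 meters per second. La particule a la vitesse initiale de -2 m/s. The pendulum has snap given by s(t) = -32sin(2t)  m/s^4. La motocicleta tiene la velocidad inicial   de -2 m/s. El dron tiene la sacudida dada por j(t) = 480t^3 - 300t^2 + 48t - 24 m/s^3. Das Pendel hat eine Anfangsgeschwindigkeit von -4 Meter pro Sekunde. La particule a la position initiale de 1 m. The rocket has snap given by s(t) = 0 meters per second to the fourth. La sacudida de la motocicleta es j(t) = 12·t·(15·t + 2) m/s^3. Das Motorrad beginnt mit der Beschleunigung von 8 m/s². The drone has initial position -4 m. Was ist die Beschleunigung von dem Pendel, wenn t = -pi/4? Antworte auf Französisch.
En partant du snap s(t) = -32·sin(2·t), nous prenons 2 intégrales. L'intégrale du snap, avec j(0) = 16, donne le jerk: j(t) = 16·cos(2·t). En intégrant le jerk et en utilisant la condition initiale a(0) = 0, nous obtenons a(t) = 8·sin(2·t). En utilisant a(t) = 8·sin(2·t) et en substituant t = -pi/4, nous trouvons a = -8.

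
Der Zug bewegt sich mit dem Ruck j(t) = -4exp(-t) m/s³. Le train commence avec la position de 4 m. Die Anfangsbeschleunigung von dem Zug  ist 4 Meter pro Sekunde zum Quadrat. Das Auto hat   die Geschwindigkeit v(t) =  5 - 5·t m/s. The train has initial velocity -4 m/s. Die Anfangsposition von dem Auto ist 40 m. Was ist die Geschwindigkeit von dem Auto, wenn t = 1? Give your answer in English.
We have velocity v(t) = 5 - 5·t. Substituting t = 1: v(1) = 0.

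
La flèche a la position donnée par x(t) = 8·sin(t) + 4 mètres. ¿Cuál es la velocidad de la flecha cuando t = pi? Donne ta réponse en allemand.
Wir müssen unsere Gleichung für die Position x(t) = 8·sin(t) + 4 1-mal ableiten. Mit d/dt von x(t) finden wir v(t) = 8·cos(t). Mit v(t) = 8·cos(t) und Einsetzen von t = pi, finden wir v = -8.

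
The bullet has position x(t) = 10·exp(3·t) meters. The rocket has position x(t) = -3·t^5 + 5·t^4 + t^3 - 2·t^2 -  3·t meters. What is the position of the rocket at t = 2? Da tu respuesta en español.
Tenemos la posición x(t) = -3·t^5 + 5·t^4 + t^3 - 2·t^2 - 3·t. Sustituyendo t = 2: x(2) = -22.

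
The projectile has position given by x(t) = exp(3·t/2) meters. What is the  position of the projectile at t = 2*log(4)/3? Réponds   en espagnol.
Tenemos la posición x(t) = exp(3·t/2). Sustituyendo t = 2*log(4)/3: x(2*log(4)/3) = 4.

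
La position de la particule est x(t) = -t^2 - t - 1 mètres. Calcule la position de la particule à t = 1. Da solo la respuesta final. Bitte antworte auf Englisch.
The answer is -3.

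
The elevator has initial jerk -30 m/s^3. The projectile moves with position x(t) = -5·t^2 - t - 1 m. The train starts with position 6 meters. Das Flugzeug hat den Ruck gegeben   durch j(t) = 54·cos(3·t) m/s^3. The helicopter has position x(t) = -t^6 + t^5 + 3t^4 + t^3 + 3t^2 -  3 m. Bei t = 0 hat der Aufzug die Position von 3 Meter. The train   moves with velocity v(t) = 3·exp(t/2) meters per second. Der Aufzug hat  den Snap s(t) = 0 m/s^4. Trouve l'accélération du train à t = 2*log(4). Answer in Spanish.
Para resolver esto, necesitamos tomar 1 derivada de nuestra ecuación de la velocidad v(t) = 3·exp(t/2). La derivada de la velocidad da la aceleración: a(t) = 3·exp(t/2)/2. Usando a(t) = 3·exp(t/2)/2 y sustituyendo t = 2*log(4), encontramos a = 6.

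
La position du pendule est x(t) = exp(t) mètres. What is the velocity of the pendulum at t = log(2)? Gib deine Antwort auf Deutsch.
Um dies zu lösen, müssen wir 1 Ableitung unserer Gleichung für die Position x(t) = exp(t) nehmen. Die Ableitung von der Position ergibt die Geschwindigkeit: v(t) = exp(t). Aus der Gleichung für die Geschwindigkeit v(t) = exp(t), setzen wir t = log(2) ein und erhalten v = 2.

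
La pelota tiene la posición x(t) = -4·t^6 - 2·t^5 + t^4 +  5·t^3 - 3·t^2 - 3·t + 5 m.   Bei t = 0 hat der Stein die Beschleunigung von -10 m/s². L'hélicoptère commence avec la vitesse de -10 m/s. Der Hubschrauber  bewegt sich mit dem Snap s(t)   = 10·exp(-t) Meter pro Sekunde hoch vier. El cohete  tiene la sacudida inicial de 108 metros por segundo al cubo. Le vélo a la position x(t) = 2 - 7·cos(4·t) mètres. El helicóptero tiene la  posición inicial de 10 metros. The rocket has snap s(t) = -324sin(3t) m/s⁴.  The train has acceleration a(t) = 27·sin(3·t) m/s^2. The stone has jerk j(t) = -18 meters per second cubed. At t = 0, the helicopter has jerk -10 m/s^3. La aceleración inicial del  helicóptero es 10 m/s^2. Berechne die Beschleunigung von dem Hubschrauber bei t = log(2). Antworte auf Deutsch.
Um dies zu lösen, müssen wir 2 Integrale unserer Gleichung für den Snap s(t) = 10·exp(-t) finden. Das Integral von dem Snap, mit j(0) = -10, ergibt den Ruck: j(t) = -10·exp(-t). Durch Integration von dem Ruck und Verwendung der Anfangsbedingung a(0) = 10, erhalten wir a(t) = 10·exp(-t). Mit a(t) = 10·exp(-t) und Einsetzen von t = log(2), finden wir a = 5.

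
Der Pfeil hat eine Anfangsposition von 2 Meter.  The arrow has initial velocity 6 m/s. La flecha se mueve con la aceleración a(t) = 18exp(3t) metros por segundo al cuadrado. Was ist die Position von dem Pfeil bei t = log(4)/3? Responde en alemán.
Um dies zu lösen, müssen wir 2 Stammfunktionen unserer Gleichung für die Beschleunigung a(t) = 18·exp(3·t) finden. Das Integral von der Beschleunigung ist die Geschwindigkeit. Mit v(0) = 6 erhalten wir v(t) = 6·exp(3·t). Mit ∫v(t)dt und Anwendung von x(0) = 2, finden wir x(t) = 2·exp(3·t). Wir haben die Position x(t) = 2·exp(3·t). Durch Einsetzen von t = log(4)/3: x(log(4)/3) = 8.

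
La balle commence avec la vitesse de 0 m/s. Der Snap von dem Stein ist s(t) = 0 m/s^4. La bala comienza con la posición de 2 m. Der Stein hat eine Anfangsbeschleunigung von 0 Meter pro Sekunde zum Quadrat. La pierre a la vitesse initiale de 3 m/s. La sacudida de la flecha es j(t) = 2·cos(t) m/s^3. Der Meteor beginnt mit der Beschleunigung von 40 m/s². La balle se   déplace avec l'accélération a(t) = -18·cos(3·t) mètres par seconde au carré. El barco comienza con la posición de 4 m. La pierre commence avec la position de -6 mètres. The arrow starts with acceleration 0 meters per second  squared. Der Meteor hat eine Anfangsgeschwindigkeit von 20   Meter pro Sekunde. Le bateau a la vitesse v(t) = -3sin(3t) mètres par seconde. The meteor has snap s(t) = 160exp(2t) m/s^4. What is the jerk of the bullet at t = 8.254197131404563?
Starting from acceleration a(t) = -18·cos(3·t), we take 1 derivative. Differentiating acceleration, we get jerk: j(t) = 54·sin(3·t). Using j(t) = 54·sin(3·t) and substituting t = 8.254197131404563, we find j = -19.5347766264072.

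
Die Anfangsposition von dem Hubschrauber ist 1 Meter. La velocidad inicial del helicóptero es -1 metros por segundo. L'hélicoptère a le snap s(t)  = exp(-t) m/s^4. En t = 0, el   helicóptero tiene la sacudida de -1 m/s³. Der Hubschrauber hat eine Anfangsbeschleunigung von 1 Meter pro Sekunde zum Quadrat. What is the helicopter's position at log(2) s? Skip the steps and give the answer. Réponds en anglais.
At t = log(2), x = 1/2.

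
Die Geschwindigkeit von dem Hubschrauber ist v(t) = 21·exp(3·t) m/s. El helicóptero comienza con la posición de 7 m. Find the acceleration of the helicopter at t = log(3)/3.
Starting from velocity v(t) = 21·exp(3·t), we take 1 derivative. Taking d/dt of v(t), we find a(t) = 63·exp(3·t). We have acceleration a(t) = 63·exp(3·t). Substituting t = log(3)/3: a(log(3)/3) = 189.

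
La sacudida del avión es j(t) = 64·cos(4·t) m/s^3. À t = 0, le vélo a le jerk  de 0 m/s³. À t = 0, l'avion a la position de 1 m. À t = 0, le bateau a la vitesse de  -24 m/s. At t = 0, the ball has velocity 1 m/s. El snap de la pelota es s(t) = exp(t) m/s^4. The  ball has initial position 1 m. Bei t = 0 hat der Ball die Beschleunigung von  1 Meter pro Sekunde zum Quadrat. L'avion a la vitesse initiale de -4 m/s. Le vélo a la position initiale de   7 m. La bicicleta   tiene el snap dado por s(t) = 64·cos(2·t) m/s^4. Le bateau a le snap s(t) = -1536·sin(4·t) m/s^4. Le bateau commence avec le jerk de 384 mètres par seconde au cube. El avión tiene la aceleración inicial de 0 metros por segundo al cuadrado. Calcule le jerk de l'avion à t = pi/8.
En utilisant j(t) = 64·cos(4·t) et en substituant t = pi/8, nous trouvons j = 0.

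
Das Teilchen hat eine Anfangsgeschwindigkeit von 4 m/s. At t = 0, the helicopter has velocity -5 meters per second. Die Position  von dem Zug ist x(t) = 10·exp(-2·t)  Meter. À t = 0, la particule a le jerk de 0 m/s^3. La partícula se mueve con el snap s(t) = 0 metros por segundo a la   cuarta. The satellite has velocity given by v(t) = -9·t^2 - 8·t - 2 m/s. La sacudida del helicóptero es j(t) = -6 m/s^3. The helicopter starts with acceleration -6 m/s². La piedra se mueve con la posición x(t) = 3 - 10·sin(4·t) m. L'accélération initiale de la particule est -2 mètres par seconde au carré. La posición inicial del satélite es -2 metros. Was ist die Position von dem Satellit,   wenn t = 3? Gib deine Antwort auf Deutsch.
Um dies zu lösen, müssen wir 1 Integral unserer Gleichung für die Geschwindigkeit v(t) = -9·t^2 - 8·t - 2 finden. Die Stammfunktion von der Geschwindigkeit, mit x(0) = -2, ergibt die Position: x(t) = -3·t^3 - 4·t^2 - 2·t - 2. Mit x(t) = -3·t^3 - 4·t^2 - 2·t - 2 und Einsetzen von t = 3, finden wir x = -125.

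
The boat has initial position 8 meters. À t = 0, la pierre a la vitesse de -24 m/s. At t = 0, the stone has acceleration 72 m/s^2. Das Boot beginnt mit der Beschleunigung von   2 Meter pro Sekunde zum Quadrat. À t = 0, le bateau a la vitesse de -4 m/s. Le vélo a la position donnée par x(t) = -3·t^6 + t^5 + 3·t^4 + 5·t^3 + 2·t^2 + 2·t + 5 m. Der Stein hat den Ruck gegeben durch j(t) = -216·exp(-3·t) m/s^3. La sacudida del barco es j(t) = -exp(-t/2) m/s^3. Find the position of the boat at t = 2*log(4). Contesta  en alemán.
Wir müssen unsere Gleichung für den Ruck j(t) = -exp(-t/2) 3-mal integrieren. Die Stammfunktion von dem Ruck ist die Beschleunigung. Mit a(0) = 2 erhalten wir a(t) = 2·exp(-t/2). Die Stammfunktion von der Beschleunigung ist die Geschwindigkeit. Mit v(0) = -4 erhalten wir v(t) = -4·exp(-t/2). Durch Integration von der Geschwindigkeit und Verwendung der Anfangsbedingung x(0) = 8, erhalten wir x(t) = 8·exp(-t/2). Wir haben die Position x(t) = 8·exp(-t/2). Durch Einsetzen von t = 2*log(4): x(2*log(4)) = 2.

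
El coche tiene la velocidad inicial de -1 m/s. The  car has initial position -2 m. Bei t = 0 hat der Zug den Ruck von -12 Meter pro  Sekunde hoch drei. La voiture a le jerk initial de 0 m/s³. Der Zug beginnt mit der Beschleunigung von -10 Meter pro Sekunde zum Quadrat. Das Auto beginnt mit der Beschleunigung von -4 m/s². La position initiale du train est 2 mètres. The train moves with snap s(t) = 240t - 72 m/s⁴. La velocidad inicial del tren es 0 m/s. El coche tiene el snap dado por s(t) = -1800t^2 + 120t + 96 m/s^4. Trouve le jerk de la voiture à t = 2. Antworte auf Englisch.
We must find the antiderivative of our snap equation s(t) = -1800·t^2 + 120·t + 96 1 time. Integrating snap and using the initial condition j(0) = 0, we get j(t) = 12·t·(-50·t^2 + 5·t + 8). We have jerk j(t) = 12·t·(-50·t^2 + 5·t + 8). Substituting t = 2: j(2) = -4368.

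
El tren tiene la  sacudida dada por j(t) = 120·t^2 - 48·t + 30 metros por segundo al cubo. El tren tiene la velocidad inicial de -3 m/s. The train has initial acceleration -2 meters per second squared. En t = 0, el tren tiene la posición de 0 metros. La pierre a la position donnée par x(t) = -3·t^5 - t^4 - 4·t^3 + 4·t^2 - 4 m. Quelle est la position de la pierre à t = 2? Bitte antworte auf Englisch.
Using x(t) = -3·t^5 - t^4 - 4·t^3 + 4·t^2 - 4 and substituting t = 2, we find x = -132.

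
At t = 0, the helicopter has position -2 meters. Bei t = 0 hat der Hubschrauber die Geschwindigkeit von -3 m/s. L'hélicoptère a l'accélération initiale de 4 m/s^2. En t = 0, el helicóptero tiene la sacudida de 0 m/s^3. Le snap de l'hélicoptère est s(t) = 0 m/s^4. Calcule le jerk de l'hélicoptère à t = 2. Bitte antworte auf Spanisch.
Debemos encontrar la antiderivada de nuestra ecuación del snap s(t) = 0 1 vez. La integral del snap es la sacudida. Usando j(0) = 0, obtenemos j(t) = 0. Usando j(t) = 0 y sustituyendo t = 2, encontramos j = 0.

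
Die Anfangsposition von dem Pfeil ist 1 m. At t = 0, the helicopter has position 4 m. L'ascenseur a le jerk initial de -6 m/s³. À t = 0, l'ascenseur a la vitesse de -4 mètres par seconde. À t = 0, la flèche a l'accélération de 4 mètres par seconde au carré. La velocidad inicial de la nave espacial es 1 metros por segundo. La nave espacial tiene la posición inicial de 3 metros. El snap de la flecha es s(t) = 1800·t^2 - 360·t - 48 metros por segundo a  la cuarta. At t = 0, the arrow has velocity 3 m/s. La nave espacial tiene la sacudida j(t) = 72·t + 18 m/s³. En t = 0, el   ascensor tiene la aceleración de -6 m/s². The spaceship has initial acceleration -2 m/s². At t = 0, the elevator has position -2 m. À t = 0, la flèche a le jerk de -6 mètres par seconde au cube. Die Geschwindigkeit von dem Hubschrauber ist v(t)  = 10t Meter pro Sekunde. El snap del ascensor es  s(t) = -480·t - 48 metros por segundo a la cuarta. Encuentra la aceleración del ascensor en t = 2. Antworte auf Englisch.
We must find the antiderivative of our snap equation s(t) = -480·t - 48 2 times. Taking ∫s(t)dt and applying j(0) = -6, we find j(t) = -240·t^2 - 48·t - 6. Finding the antiderivative of j(t) and using a(0) = -6: a(t) = -80·t^3 - 24·t^2 - 6·t - 6. We have acceleration a(t) = -80·t^3 - 24·t^2 - 6·t - 6. Substituting t = 2: a(2) = -754.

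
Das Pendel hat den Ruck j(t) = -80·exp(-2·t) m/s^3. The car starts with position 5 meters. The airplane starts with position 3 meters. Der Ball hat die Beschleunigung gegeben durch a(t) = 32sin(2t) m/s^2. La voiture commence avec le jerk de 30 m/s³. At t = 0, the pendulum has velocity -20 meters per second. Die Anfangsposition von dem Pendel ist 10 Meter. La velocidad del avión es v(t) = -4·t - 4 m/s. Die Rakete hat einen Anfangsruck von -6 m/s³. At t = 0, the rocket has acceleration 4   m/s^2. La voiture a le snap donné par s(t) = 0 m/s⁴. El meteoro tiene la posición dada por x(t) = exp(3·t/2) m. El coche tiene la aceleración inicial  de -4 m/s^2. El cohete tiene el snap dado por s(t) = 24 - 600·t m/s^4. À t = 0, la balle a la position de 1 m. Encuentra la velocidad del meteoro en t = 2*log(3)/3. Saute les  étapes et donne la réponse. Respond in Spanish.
La respuesta es 9/2.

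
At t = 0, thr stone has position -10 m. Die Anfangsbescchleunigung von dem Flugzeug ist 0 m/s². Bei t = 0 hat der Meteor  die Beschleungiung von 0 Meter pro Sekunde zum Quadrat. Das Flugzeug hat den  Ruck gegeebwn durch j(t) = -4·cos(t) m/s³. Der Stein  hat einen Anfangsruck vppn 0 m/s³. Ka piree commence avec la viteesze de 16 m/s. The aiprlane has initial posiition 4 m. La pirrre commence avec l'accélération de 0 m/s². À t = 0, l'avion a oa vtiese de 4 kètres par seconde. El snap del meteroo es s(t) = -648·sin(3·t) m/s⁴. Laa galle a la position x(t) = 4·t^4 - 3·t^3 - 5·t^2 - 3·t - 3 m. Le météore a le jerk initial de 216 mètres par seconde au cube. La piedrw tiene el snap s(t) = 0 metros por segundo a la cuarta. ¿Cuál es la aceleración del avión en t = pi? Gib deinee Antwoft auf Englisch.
We must find the antiderivative of our jerk equation j(t) = -4·cos(t) 1 time. Taking ∫j(t)dt and applying a(0) = 0, we find a(t) = -4·sin(t). Using a(t) = -4·sin(t) and substituting t = pi, we find a = 0.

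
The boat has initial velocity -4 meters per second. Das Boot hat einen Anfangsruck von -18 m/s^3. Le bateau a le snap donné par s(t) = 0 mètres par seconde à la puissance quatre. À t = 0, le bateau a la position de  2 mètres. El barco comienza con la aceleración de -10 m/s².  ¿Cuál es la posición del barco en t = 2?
Debemos encontrar la antiderivada de nuestra ecuación del snap s(t) = 0 4 veces. Integrando el snap y usando la condición inicial j(0) = -18, obtenemos j(t) = -18. Integrando la sacudida y usando la condición inicial a(0) = -10, obtenemos a(t) = -18·t - 10. Tomando ∫a(t)dt y aplicando v(0) = -4, encontramos v(t) = -9·t^2 - 10·t - 4. Tomando ∫v(t)dt y aplicando x(0) = 2, encontramos x(t) = -3·t^3 - 5·t^2 - 4·t + 2. Usando x(t) = -3·t^3 - 5·t^2 - 4·t + 2 y sustituyendo t = 2, encontramos x = -50.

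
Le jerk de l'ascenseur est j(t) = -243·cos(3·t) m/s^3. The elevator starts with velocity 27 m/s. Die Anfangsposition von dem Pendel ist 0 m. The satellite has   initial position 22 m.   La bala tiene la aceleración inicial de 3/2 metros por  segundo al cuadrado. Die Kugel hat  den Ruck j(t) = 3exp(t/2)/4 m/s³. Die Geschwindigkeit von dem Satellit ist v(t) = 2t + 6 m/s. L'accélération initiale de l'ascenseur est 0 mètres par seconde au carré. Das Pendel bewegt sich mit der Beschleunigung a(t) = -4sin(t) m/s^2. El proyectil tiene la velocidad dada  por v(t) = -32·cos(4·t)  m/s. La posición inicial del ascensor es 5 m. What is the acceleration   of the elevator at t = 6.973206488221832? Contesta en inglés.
To solve this, we need to take 1 antiderivative of our jerk equation j(t) = -243·cos(3·t). Finding the antiderivative of j(t) and using a(0) = 0: a(t) = -81·sin(3·t). Using a(t) = -81·sin(3·t) and substituting t = 6.973206488221832, we find a = -71.1126249570564.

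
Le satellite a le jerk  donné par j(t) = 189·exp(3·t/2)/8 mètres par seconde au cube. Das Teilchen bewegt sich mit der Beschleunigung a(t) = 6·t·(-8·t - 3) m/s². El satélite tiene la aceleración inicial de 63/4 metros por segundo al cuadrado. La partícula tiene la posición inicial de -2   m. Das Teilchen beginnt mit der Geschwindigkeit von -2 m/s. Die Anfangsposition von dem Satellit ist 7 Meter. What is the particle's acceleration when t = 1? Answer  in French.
De l'équation de l'accélération a(t) = 6·t·(-8·t - 3), nous substituons t = 1 pour obtenir a = -66.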